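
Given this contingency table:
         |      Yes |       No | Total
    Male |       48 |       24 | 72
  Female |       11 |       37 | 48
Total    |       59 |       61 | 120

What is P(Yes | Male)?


P(Yes | Male) = 48/(48+24) = 48/72 = 2/3

P(Yes|Male) = 2/3 ≈ 66.67%


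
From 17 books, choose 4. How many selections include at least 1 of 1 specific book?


Complement: C(17,4) - C(16,4) = 2380 - 1820 = 560

560


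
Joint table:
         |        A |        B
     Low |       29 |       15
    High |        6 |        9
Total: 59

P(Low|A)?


P(Low|A) = 29/(29+6) = 29/35

P = 29/35 ≈ 82.86%


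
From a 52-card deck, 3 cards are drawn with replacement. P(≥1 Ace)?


P(not a Ace) = 48/52 = 12/13
P(none in 3 draws) = (12/13)^3 = 1728/2197
P(≥1 Ace) = 1 - 1728/2197 = 469/2197

P = 469/2197 ≈ 21.35%


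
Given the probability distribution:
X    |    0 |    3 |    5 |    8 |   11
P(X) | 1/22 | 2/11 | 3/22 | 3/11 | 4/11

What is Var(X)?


E[X] = 163/22
E[X²] = 133/2
Var(X) = E[X²] - (E[X])² = 133/2 - 26569/484 = 5617/484

Var(X) = 5617/484 ≈ 11.6054


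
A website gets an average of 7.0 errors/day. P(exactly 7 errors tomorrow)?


Poisson(λ=7.0): P(X=7) = e^(-λ)×λ^k/k!
= e^(-7.0) × 7.0^7 / 7!
≈ 0.0009118819656 × 823543 / 5040 ≈ 0.149003

P(X=7) ≈ 0.149003 ≈ 14.90%


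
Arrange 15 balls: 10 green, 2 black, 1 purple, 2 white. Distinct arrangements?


15!/(10!×2!×1!×2!) = 90090

90090


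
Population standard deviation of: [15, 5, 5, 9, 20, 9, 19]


Mean = 82/7
  (15-82/7)²=529/49
  (5-82/7)²=2209/49
  (5-82/7)²=2209/49
  (9-82/7)²=361/49
  (20-82/7)²=3364/49
  (9-82/7)²=361/49
  (19-82/7)²=2601/49
Σ(x-μ)² = 1662/7
σ² = (1662/7)/7 = 1662/49

σ = √(1662/49) ≈ 5.8239


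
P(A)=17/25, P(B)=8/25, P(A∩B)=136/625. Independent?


P(A)×P(B) = 136/625
P(A∩B) = 136/625
Equal ✓ → Independent

Yes, independent


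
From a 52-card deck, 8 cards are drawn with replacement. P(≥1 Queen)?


P(not a Queen) = 48/52 = 12/13
P(none in 8 draws) = (12/13)^8 = 429981696/815730721
P(≥1 Queen) = 1 - 429981696/815730721 = 385749025/815730721

P = 385749025/815730721 ≈ 47.29%


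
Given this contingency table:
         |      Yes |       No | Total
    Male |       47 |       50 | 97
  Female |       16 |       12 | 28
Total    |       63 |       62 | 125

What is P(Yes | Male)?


P(Yes | Male) = 47/(47+50) = 47/97

P(Yes|Male) = 47/97 ≈ 48.45%


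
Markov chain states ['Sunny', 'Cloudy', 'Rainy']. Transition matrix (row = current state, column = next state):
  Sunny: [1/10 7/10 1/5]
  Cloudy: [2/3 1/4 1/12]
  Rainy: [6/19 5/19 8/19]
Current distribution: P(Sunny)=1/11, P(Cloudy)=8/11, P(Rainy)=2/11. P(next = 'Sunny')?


P(next=Sunny) = Σᵢ P(now=i)×P(i→Sunny)
= 1/11×1/10 + 8/11×2/3 + 2/11×6/19
= 1/110 + 16/33 + 12/209 = 3457/6270

P = 3457/6270 ≈ 0.5514


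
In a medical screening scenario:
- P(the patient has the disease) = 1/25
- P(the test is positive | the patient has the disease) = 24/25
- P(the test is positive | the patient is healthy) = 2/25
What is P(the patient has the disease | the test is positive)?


Using Bayes' theorem:
P(A|B) = P(B|A)·P(A) / P(B)

P(the test is positive) = 24/25 × 1/25 + 2/25 × 24/25
= 24/625 + 48/625 = 72/625

P(the patient has the disease|the test is positive) = (24/625) / (72/625) = 1/3

P(the patient has the disease|the test is positive) = 1/3 ≈ 33.33%


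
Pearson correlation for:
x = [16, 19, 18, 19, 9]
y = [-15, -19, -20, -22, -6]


n=5, Σx=81, Σy=-82, Σxy=-1433, Σx²=1383, Σy²=1506
r = (5×(-1433) - 81×(-82))/√((5×1383 - 81²)(5×1506 - (-82)²))
= -523/√(354×806) = -523/√285324 ≈ -523/534.1573 ≈ -0.9791

r ≈ -0.9791


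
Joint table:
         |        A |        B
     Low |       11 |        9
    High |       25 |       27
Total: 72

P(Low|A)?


P(Low|A) = 11/(11+25) = 11/36

P = 11/36 ≈ 30.56%


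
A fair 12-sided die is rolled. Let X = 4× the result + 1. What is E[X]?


E[die] = (1+12)/2 = 13/2
E[X] = 4×13/2 + 1 = 27

E[X] = 27


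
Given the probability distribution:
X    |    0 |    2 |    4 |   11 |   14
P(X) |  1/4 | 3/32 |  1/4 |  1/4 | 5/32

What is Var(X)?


E[X] = 49/8
E[X²] = 261/4
Var(X) = E[X²] - (E[X])² = 261/4 - 2401/64 = 1775/64

Var(X) = 1775/64 ≈ 27.7344


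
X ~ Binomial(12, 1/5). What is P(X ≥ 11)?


P(X ≥ 11) = Σ P(X=i) for i=11..12
P(X=11) = 48/244140625
P(X=12) = 1/244140625
Sum = 49/244140625

P(X ≥ 11) = 49/244140625 ≈ 0.00%


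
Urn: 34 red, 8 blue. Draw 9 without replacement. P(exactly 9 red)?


Hypergeometric: C(34,9)×C(8,0)/C(42,9)
= 52451256×1/445891810 = 118668/1008805

P(X=9) = 118668/1008805 ≈ 11.76%


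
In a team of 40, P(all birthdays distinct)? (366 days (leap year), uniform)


P(all different) = Π(366-i)/366 for i=0..39
= (366/366)×(365/366)×...×(327/366)
= 0.109455

P ≈ 0.1095 ≈ 10.95%


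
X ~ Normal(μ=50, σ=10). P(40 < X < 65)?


z₁=(40-50)/10=-1.0, z₂=(65-50)/10=1.5
P = Φ(1.5) - Φ(-1.0) = 0.933193 - 0.158655 = 0.774538 ≈ 0.7745

P(40 < X < 65) ≈ 0.7745


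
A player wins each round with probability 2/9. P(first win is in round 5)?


Geometric: P(X=5) = (1-p)^(k-1)×p = (7/9)^4×2/9 = 4802/59049

P(X=5) = 4802/59049 ≈ 8.13%


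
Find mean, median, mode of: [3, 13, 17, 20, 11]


Sorted: [3, 11, 13, 17, 20]
Mean = 64/5
Median = 13
Freq: {3: 1, 13: 1, 17: 1, 20: 1, 11: 1}
Mode: No mode

Mean=64/5, Median=13, Mode=No mode


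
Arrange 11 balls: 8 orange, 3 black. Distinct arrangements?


11!/(8!×3!) = 165

165


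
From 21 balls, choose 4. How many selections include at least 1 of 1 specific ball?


Complement: C(21,4) - C(20,4) = 5985 - 4845 = 1140

1140


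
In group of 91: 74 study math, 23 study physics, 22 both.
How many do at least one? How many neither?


|A∪B| = 74+23-22 = 75
Neither = 91-75 = 16

At least one: 75; Neither: 16


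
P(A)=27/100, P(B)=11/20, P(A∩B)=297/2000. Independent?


P(A)×P(B) = 297/2000
P(A∩B) = 297/2000
Equal ✓ → Independent

Yes, independent


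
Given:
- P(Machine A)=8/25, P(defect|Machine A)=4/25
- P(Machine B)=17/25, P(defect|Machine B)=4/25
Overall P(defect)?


P(B) = Σ P(B|Aᵢ)×P(Aᵢ)
  4/25×8/25 = 32/625
  4/25×17/25 = 68/625
Sum = 4/25

P(defect) = 4/25 ≈ 16.00%


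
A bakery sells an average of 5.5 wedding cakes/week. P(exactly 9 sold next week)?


Poisson(λ=5.5): P(X=9) = e^(-λ)×λ^k/k!
= e^(-5.5) × 5.5^9 / 9!
≈ 0.004086771438 × 4605366.58398 / 362880 ≈ 0.051866

P(X=9) ≈ 0.051866 ≈ 5.19%


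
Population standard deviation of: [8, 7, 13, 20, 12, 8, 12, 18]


Mean = 98/8 = 49/4
  (8-49/4)²=289/16
  (7-49/4)²=441/16
  (13-49/4)²=9/16
  (20-49/4)²=961/16
  (12-49/4)²=1/16
  (8-49/4)²=289/16
  (12-49/4)²=1/16
  (18-49/4)²=529/16
Σ(x-μ)² = 315/2
σ² = (315/2)/8 = 315/16

σ = √(315/16) ≈ 4.4371


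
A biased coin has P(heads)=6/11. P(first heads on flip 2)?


Geometric: P(X=2) = (1-p)^(k-1)×p = (5/11)^1×6/11 = 30/121

P(X=2) = 30/121 ≈ 24.79%


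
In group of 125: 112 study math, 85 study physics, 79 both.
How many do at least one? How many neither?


|A∪B| = 112+85-79 = 118
Neither = 125-118 = 7

At least one: 118; Neither: 7


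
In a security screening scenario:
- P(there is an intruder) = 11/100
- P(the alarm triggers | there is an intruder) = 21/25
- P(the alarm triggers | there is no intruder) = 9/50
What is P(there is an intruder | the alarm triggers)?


Using Bayes' theorem:
P(A|B) = P(B|A)·P(A) / P(B)

P(the alarm triggers) = 21/25 × 11/100 + 9/50 × 89/100
= 231/2500 + 801/5000 = 1263/5000

P(there is an intruder|the alarm triggers) = (231/2500) / (1263/5000) = 154/421

P(there is an intruder|the alarm triggers) = 154/421 ≈ 36.58%


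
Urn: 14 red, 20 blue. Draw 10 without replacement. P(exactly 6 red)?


Hypergeometric: C(14,6)×C(20,4)/C(34,10)
= 3003×4845/131128140 = 399/3596

P(X=6) = 399/3596 ≈ 11.10%


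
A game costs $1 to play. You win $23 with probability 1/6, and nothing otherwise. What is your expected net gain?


E[gain] = (23-1)×1/6 + (-1)×5/6
= 11/3 - 5/6 = 17/6

Expected net gain = $17/6 ≈ $2.83


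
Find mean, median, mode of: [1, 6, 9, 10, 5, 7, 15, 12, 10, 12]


Sorted: [1, 5, 6, 7, 9, 10, 10, 12, 12, 15]
Mean = 87/10
Median = 19/2
Freq: {1: 1, 6: 1, 9: 1, 10: 2, 5: 1, 7: 1, 15: 1, 12: 2}
Mode: [10, 12]

Mean=87/10, Median=19/2, Mode=[10, 12]


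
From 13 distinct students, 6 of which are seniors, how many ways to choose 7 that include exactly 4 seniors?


Choose 4 of the 6 seniors and 3 of the other 7 students:
C(6,4)×C(7,3) = 15×35 = 525

525


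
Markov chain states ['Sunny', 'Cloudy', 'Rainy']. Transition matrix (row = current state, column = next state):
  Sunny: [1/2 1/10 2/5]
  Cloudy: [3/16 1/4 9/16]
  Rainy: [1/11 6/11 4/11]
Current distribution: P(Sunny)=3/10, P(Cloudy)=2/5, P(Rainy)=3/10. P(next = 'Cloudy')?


P(next=Cloudy) = Σᵢ P(now=i)×P(i→Cloudy)
= 3/10×1/10 + 2/5×1/4 + 3/10×6/11
= 3/100 + 1/10 + 9/55 = 323/1100

P = 323/1100 ≈ 0.2936


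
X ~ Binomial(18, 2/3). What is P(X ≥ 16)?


P(X ≥ 16) = Σ P(X=i) for i=16..18
P(X=16) = 1114112/43046721
P(X=17) = 262144/43046721
P(X=18) = 262144/387420489
Sum = 12648448/387420489

P(X ≥ 16) = 12648448/387420489 ≈ 3.26%


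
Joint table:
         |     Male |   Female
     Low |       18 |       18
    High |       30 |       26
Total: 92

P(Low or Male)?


P(Low∨Male) = P(Low) + P(Male) - P(Low∧Male)
= (36 + 48 - 18)/92 = 66/92 = 33/46

P = 33/46 ≈ 71.74%


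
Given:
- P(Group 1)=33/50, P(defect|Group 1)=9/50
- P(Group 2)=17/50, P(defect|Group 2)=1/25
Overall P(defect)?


P(B) = Σ P(B|Aᵢ)×P(Aᵢ)
  9/50×33/50 = 297/2500
  1/25×17/50 = 17/1250
Sum = 331/2500

P(defect) = 331/2500 ≈ 13.24%


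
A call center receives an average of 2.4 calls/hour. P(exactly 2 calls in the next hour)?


Poisson(λ=2.4): P(X=2) = e^(-λ)×λ^k/k!
= e^(-2.4) × 2.4^2 / 2!
≈ 0.09071795329 × 5.76 / 2 ≈ 0.261268

P(X=2) ≈ 0.261268 ≈ 26.13%


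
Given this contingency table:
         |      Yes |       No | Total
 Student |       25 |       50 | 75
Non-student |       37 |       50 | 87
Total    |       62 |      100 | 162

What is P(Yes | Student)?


P(Yes | Student) = 25/(25+50) = 25/75 = 1/3

P(Yes|Student) = 1/3 ≈ 33.33%


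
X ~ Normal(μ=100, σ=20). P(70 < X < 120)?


z₁=(70-100)/20=-1.5, z₂=(120-100)/20=1.0
P = Φ(1.0) - Φ(-1.5) = 0.841345 - 0.066807 = 0.774538 ≈ 0.7745

P(70 < X < 120) ≈ 0.7745


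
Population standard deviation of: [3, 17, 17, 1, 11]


Mean = 49/5
  (3-49/5)²=1156/25
  (17-49/5)²=1296/25
  (17-49/5)²=1296/25
  (1-49/5)²=1936/25
  (11-49/5)²=36/25
Σ(x-μ)² = 1144/5
σ² = (1144/5)/5 = 1144/25

σ = √(1144/25) ≈ 6.7646


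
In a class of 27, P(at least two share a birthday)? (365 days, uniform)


P(all different) = Π(365-i)/365 for i=0..26
= 0.373141
P(match) = 1 - 0.373141 = 0.626859

P ≈ 0.6269 ≈ 62.69%


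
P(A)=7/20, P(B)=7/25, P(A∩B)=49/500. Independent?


P(A)×P(B) = 49/500
P(A∩B) = 49/500
Equal ✓ → Independent

Yes, independent


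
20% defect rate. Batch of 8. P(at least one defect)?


P(all good) = (4/5)^8 = 65536/390625
P(≥1 defect) = 325089/390625

P = 325089/390625 ≈ 83.22%


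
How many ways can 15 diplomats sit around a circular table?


Circular arrangements of 15 distinct objects: fix one position to break rotational symmetry.
(n-1)! = 14! = 87178291200

87178291200


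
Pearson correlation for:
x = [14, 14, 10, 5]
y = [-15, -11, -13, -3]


n=4, Σx=43, Σy=-42, Σxy=-509, Σx²=517, Σy²=524
r = (4×(-509) - 43×(-42))/√((4×517 - 43²)(4×524 - (-42)²))
= -230/√(219×332) = -230/√72708 ≈ -230/269.6442 ≈ -0.8530

r ≈ -0.8530


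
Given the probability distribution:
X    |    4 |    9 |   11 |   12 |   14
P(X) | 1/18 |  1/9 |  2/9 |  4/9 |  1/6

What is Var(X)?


E[X] = 34/3
E[X²] = 1201/9
Var(X) = E[X²] - (E[X])² = 1201/9 - 1156/9 = 5

Var(X) = 5 ≈ 5.0000


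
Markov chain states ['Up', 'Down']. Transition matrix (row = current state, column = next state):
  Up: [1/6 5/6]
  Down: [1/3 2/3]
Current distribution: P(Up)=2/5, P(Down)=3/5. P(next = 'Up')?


P(next=Up) = Σᵢ P(now=i)×P(i→Up)
= 2/5×1/6 + 3/5×1/3
= 1/15 + 1/5 = 4/15

P = 4/15 ≈ 0.2667


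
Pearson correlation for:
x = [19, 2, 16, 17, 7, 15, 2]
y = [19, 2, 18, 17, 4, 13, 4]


n=7, Σx=78, Σy=77, Σxy=1173, Σx²=1188, Σy²=1179
r = (7×1173 - 78×77)/√((7×1188 - 78²)(7×1179 - 77²))
= 2205/√(2232×2324) = 2205/√5187168 ≈ 2205/2277.5355 ≈ 0.9682

r ≈ 0.9682


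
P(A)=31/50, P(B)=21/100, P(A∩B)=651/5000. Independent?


P(A)×P(B) = 651/5000
P(A∩B) = 651/5000
Equal ✓ → Independent

Yes, independent


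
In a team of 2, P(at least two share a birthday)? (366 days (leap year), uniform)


P(all different) = Π(366-i)/366 for i=0..1
= 0.997268
P(match) = 1 - 0.997268 = 0.002732

P ≈ 0.0027 ≈ 0.27%


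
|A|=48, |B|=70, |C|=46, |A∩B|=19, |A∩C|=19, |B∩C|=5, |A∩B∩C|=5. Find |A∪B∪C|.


|A∪B∪C| = 48+70+46-19-19-5+5 = 126

|A∪B∪C| = 126


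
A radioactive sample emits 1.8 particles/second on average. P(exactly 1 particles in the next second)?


Poisson(λ=1.8): P(X=1) = e^(-λ)×λ^k/k!
= e^(-1.8) × 1.8^1 / 1!
≈ 0.1652988882 × 1.8 / 1 ≈ 0.297538

P(X=1) ≈ 0.297538 ≈ 29.75%


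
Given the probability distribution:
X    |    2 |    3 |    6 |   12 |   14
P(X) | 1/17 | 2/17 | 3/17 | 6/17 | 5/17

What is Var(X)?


E[X] = 168/17
E[X²] = 1974/17
Var(X) = E[X²] - (E[X])² = 1974/17 - 28224/289 = 5334/289

Var(X) = 5334/289 ≈ 18.4567


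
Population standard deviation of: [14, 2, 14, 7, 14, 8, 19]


Mean = 78/7
  (14-78/7)²=400/49
  (2-78/7)²=4096/49
  (14-78/7)²=400/49
  (7-78/7)²=841/49
  (14-78/7)²=400/49
  (8-78/7)²=484/49
  (19-78/7)²=3025/49
Σ(x-μ)² = 1378/7
σ² = (1378/7)/7 = 1378/49

σ = √(1378/49) ≈ 5.3031


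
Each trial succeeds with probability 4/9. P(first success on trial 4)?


Geometric: P(X=4) = (1-p)^(k-1)×p = (5/9)^3×4/9 = 500/6561

P(X=4) = 500/6561 ≈ 7.62%


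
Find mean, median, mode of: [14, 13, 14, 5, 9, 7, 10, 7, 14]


Sorted: [5, 7, 7, 9, 10, 13, 14, 14, 14]
Mean = 93/9 = 31/3
Median = 10
Freq: {14: 3, 13: 1, 5: 1, 9: 1, 7: 2, 10: 1}
Mode: [14]

Mean=31/3, Median=10, Mode=14


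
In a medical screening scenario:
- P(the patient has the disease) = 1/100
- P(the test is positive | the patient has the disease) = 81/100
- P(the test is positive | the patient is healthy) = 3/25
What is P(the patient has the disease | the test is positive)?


Using Bayes' theorem:
P(A|B) = P(B|A)·P(A) / P(B)

P(the test is positive) = 81/100 × 1/100 + 3/25 × 99/100
= 81/10000 + 297/2500 = 1269/10000

P(the patient has the disease|the test is positive) = (81/10000) / (1269/10000) = 3/47

P(the patient has the disease|the test is positive) = 3/47 ≈ 6.38%


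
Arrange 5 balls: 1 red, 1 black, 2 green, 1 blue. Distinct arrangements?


5!/(1!×1!×2!×1!) = 60

60


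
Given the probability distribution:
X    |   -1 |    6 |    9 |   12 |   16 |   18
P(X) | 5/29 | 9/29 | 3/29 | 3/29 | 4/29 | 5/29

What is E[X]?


E[X] = Σ x·P(X=x)
= (-1)×(5/29) + (6)×(9/29) + (9)×(3/29) + (12)×(3/29) + (16)×(4/29) + (18)×(5/29)
= 266/29

E[X] = 266/29


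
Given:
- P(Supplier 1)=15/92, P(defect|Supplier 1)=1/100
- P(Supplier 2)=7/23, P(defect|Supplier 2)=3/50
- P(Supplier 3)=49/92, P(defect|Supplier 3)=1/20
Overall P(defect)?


P(B) = Σ P(B|Aᵢ)×P(Aᵢ)
  1/100×15/92 = 3/1840
  3/50×7/23 = 21/1150
  1/20×49/92 = 49/1840
Sum = 107/2300

P(defect) = 107/2300 ≈ 4.65%


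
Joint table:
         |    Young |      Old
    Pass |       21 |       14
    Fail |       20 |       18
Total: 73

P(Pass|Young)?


P(Pass|Young) = 21/(21+20) = 21/41

P = 21/41 ≈ 51.22%


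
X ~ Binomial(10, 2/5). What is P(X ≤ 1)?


P(X ≤ 1) = Σ P(X=i) for i=0..1
P(X=0) = 59049/9765625
P(X=1) = 78732/1953125
Sum = 452709/9765625

P(X ≤ 1) = 452709/9765625 ≈ 4.64%


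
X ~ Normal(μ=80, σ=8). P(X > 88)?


z = (88-80)/8 = 1.0
P(X > 88) = 1 - P(Z ≤ 1.0) = 1 - 0.8413 = 0.1587

P(X > 88) ≈ 0.1587


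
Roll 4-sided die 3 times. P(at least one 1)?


P(no 1)^3 = (3/4)^3 = 27/64
P(≥1) = 1 - 27/64 = 37/64

P = 37/64 ≈ 57.81%


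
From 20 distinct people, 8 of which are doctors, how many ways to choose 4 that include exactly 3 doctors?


Choose 3 of the 8 doctors and 1 of the other 12 people:
C(8,3)×C(12,1) = 56×12 = 672

672


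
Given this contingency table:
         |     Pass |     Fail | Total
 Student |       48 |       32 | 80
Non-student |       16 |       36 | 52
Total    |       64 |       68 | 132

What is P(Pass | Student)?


P(Pass | Student) = 48/(48+32) = 48/80 = 3/5

P(Pass|Student) = 3/5 ≈ 60.00%


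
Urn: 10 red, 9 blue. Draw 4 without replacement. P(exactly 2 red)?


Hypergeometric: C(10,2)×C(9,2)/C(19,4)
= 45×36/3876 = 135/323

P(X=2) = 135/323 ≈ 41.80%


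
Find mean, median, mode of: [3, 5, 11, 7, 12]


Sorted: [3, 5, 7, 11, 12]
Mean = 38/5
Median = 7
Freq: {3: 1, 5: 1, 11: 1, 7: 1, 12: 1}
Mode: No mode

Mean=38/5, Median=7, Mode=No mode


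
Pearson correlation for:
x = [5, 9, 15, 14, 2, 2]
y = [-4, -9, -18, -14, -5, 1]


n=6, Σx=47, Σy=-49, Σxy=-575, Σx²=535, Σy²=643
r = (6×(-575) - 47×(-49))/√((6×535 - 47²)(6×643 - (-49)²))
= -1147/√(1001×1457) = -1147/√1458457 ≈ -1147/1207.6659 ≈ -0.9498

r ≈ -0.9498


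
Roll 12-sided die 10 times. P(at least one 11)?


P(no 11)^10 = (11/12)^10 = 25937424601/61917364224
P(≥1) = 1 - 25937424601/61917364224 = 35979939623/61917364224

P = 35979939623/61917364224 ≈ 58.11%


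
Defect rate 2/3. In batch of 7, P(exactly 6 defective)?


Binomial: P(X=6) = C(7,6)×p^6×(1-p)^1
= 7 × 64/729 × 1/3 = 448/2187

P(X=6) = 448/2187 ≈ 20.48%


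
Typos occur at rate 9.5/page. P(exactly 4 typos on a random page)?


Poisson(λ=9.5): P(X=4) = e^(-λ)×λ^k/k!
= e^(-9.5) × 9.5^4 / 4!
≈ 7.485182989e-05 × 8145.0625 / 24 ≈ 0.025403

P(X=4) ≈ 0.025403 ≈ 2.54%


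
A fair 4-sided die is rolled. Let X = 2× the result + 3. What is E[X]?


E[die] = (1+4)/2 = 5/2
E[X] = 2×5/2 + 3 = 8

E[X] = 8


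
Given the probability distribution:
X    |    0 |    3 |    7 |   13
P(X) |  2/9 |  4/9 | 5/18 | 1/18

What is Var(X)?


E[X] = 4
E[X²] = 27
Var(X) = E[X²] - (E[X])² = 27 - 16 = 11

Var(X) = 11 ≈ 11.0000


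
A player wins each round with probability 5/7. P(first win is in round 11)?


Geometric: P(X=11) = (1-p)^(k-1)×p = (2/7)^10×5/7 = 5120/1977326743

P(X=11) = 5120/1977326743 ≈ 0.00%


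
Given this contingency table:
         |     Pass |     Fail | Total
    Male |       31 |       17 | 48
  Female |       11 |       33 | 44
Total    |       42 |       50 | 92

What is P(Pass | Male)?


P(Pass | Male) = 31/(31+17) = 31/48

P(Pass|Male) = 31/48 ≈ 64.58%


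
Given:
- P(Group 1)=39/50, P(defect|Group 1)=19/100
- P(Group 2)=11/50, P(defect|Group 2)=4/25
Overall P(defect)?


P(B) = Σ P(B|Aᵢ)×P(Aᵢ)
  19/100×39/50 = 741/5000
  4/25×11/50 = 22/625
Sum = 917/5000

P(defect) = 917/5000 ≈ 18.34%


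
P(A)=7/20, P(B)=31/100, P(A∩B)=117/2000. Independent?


P(A)×P(B) = 217/2000
P(A∩B) = 117/2000
Not equal → NOT independent

No, not independent


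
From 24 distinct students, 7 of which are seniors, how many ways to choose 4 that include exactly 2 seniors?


Choose 2 of the 7 seniors and 2 of the other 17 students:
C(7,2)×C(17,2) = 21×136 = 2856

2856


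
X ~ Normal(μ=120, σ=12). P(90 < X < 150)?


z₁=(90-120)/12=-2.5, z₂=(150-120)/12=2.5
P = Φ(2.5) - Φ(-2.5) = 0.993790 - 0.006210 = 0.987580 ≈ 0.9876

P(90 < X < 150) ≈ 0.9876


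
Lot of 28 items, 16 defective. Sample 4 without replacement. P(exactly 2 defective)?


Hypergeometric: C(16,2)×C(12,2)/C(28,4)
= 120×66/20475 = 176/455

P(X=2) = 176/455 ≈ 38.68%


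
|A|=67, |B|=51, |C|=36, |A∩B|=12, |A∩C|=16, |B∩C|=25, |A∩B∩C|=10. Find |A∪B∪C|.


|A∪B∪C| = 67+51+36-12-16-25+10 = 111

|A∪B∪C| = 111


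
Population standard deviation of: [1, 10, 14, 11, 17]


Mean = 53/5
  (1-53/5)²=2304/25
  (10-53/5)²=9/25
  (14-53/5)²=289/25
  (11-53/5)²=4/25
  (17-53/5)²=1024/25
Σ(x-μ)² = 726/5
σ² = (726/5)/5 = 726/25

σ = √(726/25) ≈ 5.3889


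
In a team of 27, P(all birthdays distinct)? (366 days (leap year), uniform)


P(all different) = Π(366-i)/366 for i=0..26
= (366/366)×(365/366)×...×(340/366)
= 0.374173

P ≈ 0.3742 ≈ 37.42%


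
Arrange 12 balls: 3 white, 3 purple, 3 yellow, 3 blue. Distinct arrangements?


12!/(3!×3!×3!×3!) = 369600

369600


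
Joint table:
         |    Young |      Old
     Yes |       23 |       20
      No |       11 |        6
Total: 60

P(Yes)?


P(Yes) = (23+20)/60 = 43/60

P(Yes) = 43/60 ≈ 71.67%


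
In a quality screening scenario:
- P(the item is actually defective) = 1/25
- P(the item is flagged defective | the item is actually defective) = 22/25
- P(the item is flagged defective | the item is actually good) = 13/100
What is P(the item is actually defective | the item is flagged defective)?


Using Bayes' theorem:
P(A|B) = P(B|A)·P(A) / P(B)

P(the item is flagged defective) = 22/25 × 1/25 + 13/100 × 24/25
= 22/625 + 78/625 = 4/25

P(the item is actually defective|the item is flagged defective) = (22/625) / (4/25) = 11/50

P(the item is actually defective|the item is flagged defective) = 11/50 ≈ 22.00%


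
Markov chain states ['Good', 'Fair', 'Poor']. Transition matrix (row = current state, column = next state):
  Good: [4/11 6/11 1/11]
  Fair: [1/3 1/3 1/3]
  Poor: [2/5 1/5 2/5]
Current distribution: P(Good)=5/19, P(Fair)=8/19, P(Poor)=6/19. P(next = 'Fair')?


P(next=Fair) = Σᵢ P(now=i)×P(i→Fair)
= 5/19×6/11 + 8/19×1/3 + 6/19×1/5
= 30/209 + 8/57 + 6/95 = 1088/3135

P = 1088/3135 ≈ 0.3470


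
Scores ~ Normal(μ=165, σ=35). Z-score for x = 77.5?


z = (x - μ)/σ = (77.5 - 165)/35 = -2.5

z = -2.5


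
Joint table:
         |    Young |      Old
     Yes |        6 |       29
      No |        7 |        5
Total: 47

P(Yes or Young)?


P(Yes∨Young) = P(Yes) + P(Young) - P(Yes∧Young)
= (35 + 13 - 6)/47 = 42/47

P = 42/47 ≈ 89.36%


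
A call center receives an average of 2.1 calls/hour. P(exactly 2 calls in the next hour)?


Poisson(λ=2.1): P(X=2) = e^(-λ)×λ^k/k!
= e^(-2.1) × 2.1^2 / 2!
≈ 0.1224564283 × 4.41 / 2 ≈ 0.270016

P(X=2) ≈ 0.270016 ≈ 27.00%


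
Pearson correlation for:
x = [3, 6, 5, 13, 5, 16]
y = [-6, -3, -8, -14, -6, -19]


n=6, Σx=48, Σy=-56, Σxy=-592, Σx²=520, Σy²=702
r = (6×(-592) - 48×(-56))/√((6×520 - 48²)(6×702 - (-56)²))
= -864/√(816×1076) = -864/√878016 ≈ -864/937.0251 ≈ -0.9221

r ≈ -0.9221


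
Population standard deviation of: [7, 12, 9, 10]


Mean = 38/4 = 19/2
  (7-19/2)²=25/4
  (12-19/2)²=25/4
  (9-19/2)²=1/4
  (10-19/2)²=1/4
Σ(x-μ)² = 13
σ² = 13/4

σ = √(13/4) ≈ 1.8028


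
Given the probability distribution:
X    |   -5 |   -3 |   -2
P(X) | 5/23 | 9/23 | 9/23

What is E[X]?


E[X] = Σ x·P(X=x)
= (-5)×(5/23) + (-3)×(9/23) + (-2)×(9/23)
= -70/23

E[X] = -70/23


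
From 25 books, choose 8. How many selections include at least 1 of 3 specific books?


Complement: C(25,8) - C(22,8) = 1081575 - 319770 = 761805

761805


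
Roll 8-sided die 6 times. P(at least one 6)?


P(no 6)^6 = (7/8)^6 = 117649/262144
P(≥1) = 1 - 117649/262144 = 144495/262144

P = 144495/262144 ≈ 55.12%


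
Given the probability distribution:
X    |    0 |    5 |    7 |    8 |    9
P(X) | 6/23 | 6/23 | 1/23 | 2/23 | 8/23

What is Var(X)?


E[X] = 125/23
E[X²] = 975/23
Var(X) = E[X²] - (E[X])² = 975/23 - 15625/529 = 6800/529

Var(X) = 6800/529 ≈ 12.8544


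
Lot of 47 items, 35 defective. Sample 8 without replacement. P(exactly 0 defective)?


Hypergeometric: C(35,0)×C(12,8)/C(47,8)
= 1×495/314457495 = 3/1905803

P(X=0) = 3/1905803 ≈ 0.00%


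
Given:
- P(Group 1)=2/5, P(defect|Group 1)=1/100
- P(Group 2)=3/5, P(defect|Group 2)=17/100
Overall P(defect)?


P(B) = Σ P(B|Aᵢ)×P(Aᵢ)
  1/100×2/5 = 1/250
  17/100×3/5 = 51/500
Sum = 53/500

P(defect) = 53/500 ≈ 10.60%


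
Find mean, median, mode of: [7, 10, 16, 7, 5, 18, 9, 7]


Sorted: [5, 7, 7, 7, 9, 10, 16, 18]
Mean = 79/8
Median = 8
Freq: {7: 3, 10: 1, 16: 1, 5: 1, 18: 1, 9: 1}
Mode: [7]

Mean=79/8, Median=8, Mode=7


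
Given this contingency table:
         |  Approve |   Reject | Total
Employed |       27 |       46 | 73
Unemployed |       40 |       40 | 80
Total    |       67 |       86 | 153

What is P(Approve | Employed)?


P(Approve | Employed) = 27/(27+46) = 27/73

P(Approve|Employed) = 27/73 ≈ 36.99%


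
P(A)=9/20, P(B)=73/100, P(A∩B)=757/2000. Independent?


P(A)×P(B) = 657/2000
P(A∩B) = 757/2000
Not equal → NOT independent

No, not independent


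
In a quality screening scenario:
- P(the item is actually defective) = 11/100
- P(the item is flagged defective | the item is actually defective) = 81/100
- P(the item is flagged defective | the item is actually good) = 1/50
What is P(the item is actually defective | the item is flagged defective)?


Using Bayes' theorem:
P(A|B) = P(B|A)·P(A) / P(B)

P(the item is flagged defective) = 81/100 × 11/100 + 1/50 × 89/100
= 891/10000 + 89/5000 = 1069/10000

P(the item is actually defective|the item is flagged defective) = (891/10000) / (1069/10000) = 891/1069

P(the item is actually defective|the item is flagged defective) = 891/1069 ≈ 83.35%


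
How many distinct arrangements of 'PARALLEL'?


Letters: 8, freq: {'P': 1, 'A': 2, 'R': 1, 'L': 3, 'E': 1}
8!/(1!×2!×1!×3!×1!) = 40320/12 = 3360

3360


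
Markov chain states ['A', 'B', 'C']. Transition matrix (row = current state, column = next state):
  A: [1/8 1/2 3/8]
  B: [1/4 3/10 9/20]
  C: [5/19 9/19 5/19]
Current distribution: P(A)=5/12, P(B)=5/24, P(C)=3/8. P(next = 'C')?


P(next=C) = Σᵢ P(now=i)×P(i→C)
= 5/12×3/8 + 5/24×9/20 + 3/8×5/19
= 5/32 + 3/32 + 15/152 = 53/152

P = 53/152 ≈ 0.3487


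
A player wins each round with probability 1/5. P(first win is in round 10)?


Geometric: P(X=10) = (1-p)^(k-1)×p = (4/5)^9×1/5 = 262144/9765625

P(X=10) = 262144/9765625 ≈ 2.68%


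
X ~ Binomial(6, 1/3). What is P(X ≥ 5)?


P(X ≥ 5) = Σ P(X=i) for i=5..6
P(X=5) = 4/243
P(X=6) = 1/729
Sum = 13/729

P(X ≥ 5) = 13/729 ≈ 1.78%


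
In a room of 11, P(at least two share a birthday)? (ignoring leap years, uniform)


P(all different) = Π(365-i)/365 for i=0..10
= 0.858859
P(match) = 1 - 0.858859 = 0.141141

P ≈ 0.1411 ≈ 14.11%


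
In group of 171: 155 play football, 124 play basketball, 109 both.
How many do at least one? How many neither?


|A∪B| = 155+124-109 = 170
Neither = 171-170 = 1

At least one: 170; Neither: 1


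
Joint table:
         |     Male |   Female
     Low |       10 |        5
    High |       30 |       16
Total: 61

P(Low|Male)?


P(Low|Male) = 10/(10+30) = 10/40 = 1/4

P = 1/4 ≈ 25.00%


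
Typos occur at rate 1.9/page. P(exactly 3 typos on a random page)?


Poisson(λ=1.9): P(X=3) = e^(-λ)×λ^k/k!
= e^(-1.9) × 1.9^3 / 3!
≈ 0.1495686192 × 6.859 / 6 ≈ 0.170982

P(X=3) ≈ 0.170982 ≈ 17.10%


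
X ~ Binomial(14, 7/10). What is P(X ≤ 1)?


P(X ≤ 1) = Σ P(X=i) for i=0..1
P(X=0) = 4782969/100000000000000
P(X=1) = 78121827/50000000000000
Sum = 161026623/100000000000000

P(X ≤ 1) = 161026623/100000000000000 ≈ 0.00%


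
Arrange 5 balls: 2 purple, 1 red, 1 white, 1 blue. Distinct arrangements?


5!/(2!×1!×1!×1!) = 60

60


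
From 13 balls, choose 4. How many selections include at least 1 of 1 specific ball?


Complement: C(13,4) - C(12,4) = 715 - 495 = 220

220


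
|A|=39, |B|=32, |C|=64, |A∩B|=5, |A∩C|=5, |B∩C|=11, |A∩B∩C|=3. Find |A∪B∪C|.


|A∪B∪C| = 39+32+64-5-5-11+3 = 117

|A∪B∪C| = 117


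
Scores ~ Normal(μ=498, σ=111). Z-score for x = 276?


z = (x - μ)/σ = (276 - 498)/111 = -2.0

z = -2.0


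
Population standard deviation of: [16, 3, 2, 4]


Mean = 25/4
  (16-25/4)²=1521/16
  (3-25/4)²=169/16
  (2-25/4)²=289/16
  (4-25/4)²=81/16
Σ(x-μ)² = 515/4
σ² = (515/4)/4 = 515/16

σ = √(515/16) ≈ 5.6734


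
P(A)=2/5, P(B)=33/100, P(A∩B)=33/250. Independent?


P(A)×P(B) = 33/250
P(A∩B) = 33/250
Equal ✓ → Independent

Yes, independent


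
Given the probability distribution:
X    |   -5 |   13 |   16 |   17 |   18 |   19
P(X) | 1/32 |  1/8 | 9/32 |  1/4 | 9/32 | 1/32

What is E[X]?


E[X] = Σ x·P(X=x)
= (-5)×(1/32) + (13)×(1/8) + (16)×(9/32) + (17)×(1/4) + (18)×(9/32) + (19)×(1/32)
= 127/8

E[X] = 127/8


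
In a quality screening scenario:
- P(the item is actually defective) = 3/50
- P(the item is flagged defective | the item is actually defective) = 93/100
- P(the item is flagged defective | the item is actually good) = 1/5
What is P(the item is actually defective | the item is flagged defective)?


Using Bayes' theorem:
P(A|B) = P(B|A)·P(A) / P(B)

P(the item is flagged defective) = 93/100 × 3/50 + 1/5 × 47/50
= 279/5000 + 47/250 = 1219/5000

P(the item is actually defective|the item is flagged defective) = (279/5000) / (1219/5000) = 279/1219

P(the item is actually defective|the item is flagged defective) = 279/1219 ≈ 22.89%


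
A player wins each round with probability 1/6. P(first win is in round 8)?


Geometric: P(X=8) = (1-p)^(k-1)×p = (5/6)^7×1/6 = 78125/1679616

P(X=8) = 78125/1679616 ≈ 4.65%


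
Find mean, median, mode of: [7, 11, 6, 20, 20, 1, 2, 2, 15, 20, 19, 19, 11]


Sorted: [1, 2, 2, 6, 7, 11, 11, 15, 19, 19, 20, 20, 20]
Mean = 153/13
Median = 11
Freq: {7: 1, 11: 2, 6: 1, 20: 3, 1: 1, 2: 2, 15: 1, 19: 2}
Mode: [20]

Mean=153/13, Median=11, Mode=20


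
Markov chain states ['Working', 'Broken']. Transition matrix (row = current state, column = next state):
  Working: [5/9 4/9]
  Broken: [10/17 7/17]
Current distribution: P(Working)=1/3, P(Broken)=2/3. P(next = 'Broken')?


P(next=Broken) = Σᵢ P(now=i)×P(i→Broken)
= 1/3×4/9 + 2/3×7/17
= 4/27 + 14/51 = 194/459

P = 194/459 ≈ 0.4227


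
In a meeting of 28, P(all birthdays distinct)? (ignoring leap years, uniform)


P(all different) = Π(365-i)/365 for i=0..27
= (365/365)×(364/365)×...×(338/365)
= 0.345539

P ≈ 0.3455 ≈ 34.55%


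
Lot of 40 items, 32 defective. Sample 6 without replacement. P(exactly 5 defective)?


Hypergeometric: C(32,5)×C(8,1)/C(40,6)
= 201376×8/3838380 = 57536/137085

P(X=5) = 57536/137085 ≈ 41.97%


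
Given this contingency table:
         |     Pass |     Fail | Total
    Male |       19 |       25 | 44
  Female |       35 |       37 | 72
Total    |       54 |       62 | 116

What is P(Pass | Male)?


P(Pass | Male) = 19/(19+25) = 19/44

P(Pass|Male) = 19/44 ≈ 43.18%


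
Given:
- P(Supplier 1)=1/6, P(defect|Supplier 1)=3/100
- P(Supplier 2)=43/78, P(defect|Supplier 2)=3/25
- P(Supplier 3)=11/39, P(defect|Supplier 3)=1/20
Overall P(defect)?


P(B) = Σ P(B|Aᵢ)×P(Aᵢ)
  3/100×1/6 = 1/200
  3/25×43/78 = 43/650
  1/20×11/39 = 11/780
Sum = 133/1560

P(defect) = 133/1560 ≈ 8.53%


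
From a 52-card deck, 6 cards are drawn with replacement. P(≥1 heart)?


P(not a heart) = 39/52 = 3/4
P(none in 6 draws) = (3/4)^6 = 729/4096
P(≥1 heart) = 1 - 729/4096 = 3367/4096

P = 3367/4096 ≈ 82.20%


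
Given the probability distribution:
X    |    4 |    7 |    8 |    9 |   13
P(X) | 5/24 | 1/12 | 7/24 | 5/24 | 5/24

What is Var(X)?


E[X] = 25/3
E[X²] = 469/6
Var(X) = E[X²] - (E[X])² = 469/6 - 625/9 = 157/18

Var(X) = 157/18 ≈ 8.7222


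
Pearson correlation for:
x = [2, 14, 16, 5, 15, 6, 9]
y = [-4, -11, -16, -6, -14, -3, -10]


n=7, Σx=67, Σy=-64, Σxy=-766, Σx²=823, Σy²=734
r = (7×(-766) - 67×(-64))/√((7×823 - 67²)(7×734 - (-64)²))
= -1074/√(1272×1042) = -1074/√1325424 ≈ -1074/1151.2706 ≈ -0.9329

r ≈ -0.9329


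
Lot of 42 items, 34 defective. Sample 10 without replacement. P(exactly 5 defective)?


Hypergeometric: C(34,5)×C(8,5)/C(42,10)
= 278256×56/1471442973 = 3968/374699

P(X=5) = 3968/374699 ≈ 1.06%


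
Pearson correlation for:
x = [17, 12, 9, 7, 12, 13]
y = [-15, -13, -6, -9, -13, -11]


n=6, Σx=70, Σy=-67, Σxy=-827, Σx²=876, Σy²=801
r = (6×(-827) - 70×(-67))/√((6×876 - 70²)(6×801 - (-67)²))
= -272/√(356×317) = -272/√112852 ≈ -272/335.9345 ≈ -0.8097

r ≈ -0.8097


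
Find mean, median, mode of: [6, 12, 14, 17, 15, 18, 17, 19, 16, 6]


Sorted: [6, 6, 12, 14, 15, 16, 17, 17, 18, 19]
Mean = 140/10 = 14
Median = 31/2
Freq: {6: 2, 12: 1, 14: 1, 17: 2, 15: 1, 18: 1, 19: 1, 16: 1}
Mode: [6, 17]

Mean=14, Median=31/2, Mode=[6, 17]


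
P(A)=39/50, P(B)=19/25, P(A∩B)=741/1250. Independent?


P(A)×P(B) = 741/1250
P(A∩B) = 741/1250
Equal ✓ → Independent

Yes, independent


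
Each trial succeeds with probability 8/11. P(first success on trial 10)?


Geometric: P(X=10) = (1-p)^(k-1)×p = (3/11)^9×8/11 = 157464/25937424601

P(X=10) = 157464/25937424601 ≈ 0.00%


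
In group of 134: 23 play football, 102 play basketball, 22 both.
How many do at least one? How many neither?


|A∪B| = 23+102-22 = 103
Neither = 134-103 = 31

At least one: 103; Neither: 31


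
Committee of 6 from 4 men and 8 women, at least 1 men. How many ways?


Count by #men:
  1M,5W: C(4,1)×C(8,5)=224
  2M,4W: C(4,2)×C(8,4)=420
  3M,3W: C(4,3)×C(8,3)=224
  4M,2W: C(4,4)×C(8,2)=28
Total = 896

896


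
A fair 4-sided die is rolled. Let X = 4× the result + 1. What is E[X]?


E[die] = (1+4)/2 = 5/2
E[X] = 4×5/2 + 1 = 11

E[X] = 11


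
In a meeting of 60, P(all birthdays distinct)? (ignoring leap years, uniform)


P(all different) = Π(365-i)/365 for i=0..59
= (365/365)×(364/365)×...×(306/365)
= 0.005877

P ≈ 0.0059 ≈ 0.59%


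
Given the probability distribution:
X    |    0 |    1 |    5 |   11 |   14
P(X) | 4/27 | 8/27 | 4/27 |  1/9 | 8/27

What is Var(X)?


E[X] = 173/27
E[X²] = 2039/27
Var(X) = E[X²] - (E[X])² = 2039/27 - 29929/729 = 25124/729

Var(X) = 25124/729 ≈ 34.4636


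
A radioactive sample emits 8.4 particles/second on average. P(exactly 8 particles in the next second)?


Poisson(λ=8.4): P(X=8) = e^(-λ)×λ^k/k!
= e^(-8.4) × 8.4^8 / 8!
≈ 0.0002248673242 × 24787589.1108 / 40320 ≈ 0.138242

P(X=8) ≈ 0.138242 ≈ 13.82%


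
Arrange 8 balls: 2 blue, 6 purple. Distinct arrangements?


8!/(2!×6!) = 28

28


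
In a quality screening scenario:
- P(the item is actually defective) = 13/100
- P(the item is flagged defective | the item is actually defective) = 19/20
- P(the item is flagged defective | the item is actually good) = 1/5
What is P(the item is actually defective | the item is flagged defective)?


Using Bayes' theorem:
P(A|B) = P(B|A)·P(A) / P(B)

P(the item is flagged defective) = 19/20 × 13/100 + 1/5 × 87/100
= 247/2000 + 87/500 = 119/400

P(the item is actually defective|the item is flagged defective) = (247/2000) / (119/400) = 247/595

P(the item is actually defective|the item is flagged defective) = 247/595 ≈ 41.51%


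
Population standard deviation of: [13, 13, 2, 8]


Mean = 36/4 = 9
  (13-9)²=16
  (13-9)²=16
  (2-9)²=49
  (8-9)²=1
Σ(x-μ)² = 82
σ² = 82/4 = 41/2

σ = √(41/2) ≈ 4.5277


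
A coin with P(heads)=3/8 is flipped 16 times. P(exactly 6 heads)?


Binomial: P(X=6) = C(16,6)×p^6×(1-p)^10
= 8008 × 729/262144 × 9765625/1073741824 = 7126259765625/35184372088832

P(X=6) = 7126259765625/35184372088832 ≈ 20.25%


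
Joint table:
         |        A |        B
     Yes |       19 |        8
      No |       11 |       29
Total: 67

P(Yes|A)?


P(Yes|A) = 19/(19+11) = 19/30

P = 19/30 ≈ 63.33%


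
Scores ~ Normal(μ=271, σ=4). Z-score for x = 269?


z = (x - μ)/σ = (269 - 271)/4 = -0.5

z = -0.5


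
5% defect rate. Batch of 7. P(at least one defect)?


P(all good) = (19/20)^7 = 893871739/1280000000
P(≥1 defect) = 386128261/1280000000

P = 386128261/1280000000 ≈ 30.17%


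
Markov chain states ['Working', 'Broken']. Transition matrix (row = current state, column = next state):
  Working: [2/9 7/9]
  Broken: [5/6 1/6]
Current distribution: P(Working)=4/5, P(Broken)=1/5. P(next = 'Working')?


P(next=Working) = Σᵢ P(now=i)×P(i→Working)
= 4/5×2/9 + 1/5×5/6
= 8/45 + 1/6 = 31/90

P = 31/90 ≈ 0.3444


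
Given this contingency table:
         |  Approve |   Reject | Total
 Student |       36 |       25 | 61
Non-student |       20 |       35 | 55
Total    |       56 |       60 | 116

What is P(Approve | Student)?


P(Approve | Student) = 36/(36+25) = 36/61

P(Approve|Student) = 36/61 ≈ 59.02%


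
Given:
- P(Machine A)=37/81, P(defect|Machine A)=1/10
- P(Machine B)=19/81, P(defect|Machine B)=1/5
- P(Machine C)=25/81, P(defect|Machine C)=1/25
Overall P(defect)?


P(B) = Σ P(B|Aᵢ)×P(Aᵢ)
  1/10×37/81 = 37/810
  1/5×19/81 = 19/405
  1/25×25/81 = 1/81
Sum = 17/162

P(defect) = 17/162 ≈ 10.49%


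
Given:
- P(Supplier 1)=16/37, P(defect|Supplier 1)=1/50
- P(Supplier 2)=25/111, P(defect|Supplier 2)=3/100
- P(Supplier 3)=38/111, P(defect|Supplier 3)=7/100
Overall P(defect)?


P(B) = Σ P(B|Aᵢ)×P(Aᵢ)
  1/50×16/37 = 8/925
  3/100×25/111 = 1/148
  7/100×38/111 = 133/5550
Sum = 437/11100

P(defect) = 437/11100 ≈ 3.94%


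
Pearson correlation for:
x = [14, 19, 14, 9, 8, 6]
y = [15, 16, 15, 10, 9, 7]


n=6, Σx=70, Σy=72, Σxy=928, Σx²=934, Σy²=936
r = (6×928 - 70×72)/√((6×934 - 70²)(6×936 - 72²))
= 528/√(704×432) = 528/√304128 ≈ 528/551.4780 ≈ 0.9574

r ≈ 0.9574


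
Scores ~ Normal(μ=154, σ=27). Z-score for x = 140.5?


z = (x - μ)/σ = (140.5 - 154)/27 = -0.5

z = -0.5


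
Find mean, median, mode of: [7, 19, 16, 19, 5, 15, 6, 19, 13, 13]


Sorted: [5, 6, 7, 13, 13, 15, 16, 19, 19, 19]
Mean = 132/10 = 66/5
Median = 14
Freq: {7: 1, 19: 3, 16: 1, 5: 1, 15: 1, 6: 1, 13: 2}
Mode: [19]

Mean=66/5, Median=14, Mode=19


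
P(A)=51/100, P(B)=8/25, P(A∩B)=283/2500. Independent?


P(A)×P(B) = 102/625
P(A∩B) = 283/2500
Not equal → NOT independent

No, not independent


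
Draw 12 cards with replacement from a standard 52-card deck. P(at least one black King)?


P(not a black King) = 50/52 = 25/26
P(none in 12 draws) = (25/26)^12 = 59604644775390625/95428956661682176
P(≥1 black King) = 1 - 59604644775390625/95428956661682176 = 35824311886291551/95428956661682176

P = 35824311886291551/95428956661682176 ≈ 37.54%


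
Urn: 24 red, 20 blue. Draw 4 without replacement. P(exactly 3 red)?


Hypergeometric: C(24,3)×C(20,1)/C(44,4)
= 2024×20/135751 = 3680/12341

P(X=3) = 3680/12341 ≈ 29.82%


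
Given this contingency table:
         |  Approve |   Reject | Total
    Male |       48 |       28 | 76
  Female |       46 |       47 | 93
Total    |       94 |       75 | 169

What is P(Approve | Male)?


P(Approve | Male) = 48/(48+28) = 48/76 = 12/19

P(Approve|Male) = 12/19 ≈ 63.16%


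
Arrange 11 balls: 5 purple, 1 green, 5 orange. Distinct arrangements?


11!/(5!×1!×5!) = 2772

2772


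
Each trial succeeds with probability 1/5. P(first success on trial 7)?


Geometric: P(X=7) = (1-p)^(k-1)×p = (4/5)^6×1/5 = 4096/78125

P(X=7) = 4096/78125 ≈ 5.24%


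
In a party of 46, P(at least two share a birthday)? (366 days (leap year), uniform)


P(all different) = Π(366-i)/366 for i=0..45
= 0.052187
P(match) = 1 - 0.052187 = 0.947813

P ≈ 0.9478 ≈ 94.78%
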